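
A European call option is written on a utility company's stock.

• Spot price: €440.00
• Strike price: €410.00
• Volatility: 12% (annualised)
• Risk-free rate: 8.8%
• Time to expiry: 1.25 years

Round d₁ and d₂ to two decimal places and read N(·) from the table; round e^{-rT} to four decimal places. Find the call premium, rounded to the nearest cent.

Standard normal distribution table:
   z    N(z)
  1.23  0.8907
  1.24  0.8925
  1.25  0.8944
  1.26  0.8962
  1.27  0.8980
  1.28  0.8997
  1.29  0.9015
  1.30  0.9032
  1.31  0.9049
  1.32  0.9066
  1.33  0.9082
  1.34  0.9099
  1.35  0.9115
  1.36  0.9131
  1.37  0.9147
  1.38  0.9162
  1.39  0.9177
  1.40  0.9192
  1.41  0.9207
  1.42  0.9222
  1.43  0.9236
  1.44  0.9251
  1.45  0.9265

σ√T = 0.12 × 1.1180 = 0.1342
d₁ = [ln(440/410) + (0.088 + 0.12²/2)·1.25] / 0.1342 = [0.0706 + 0.1190] / 0.1342 = 1.4133 → 1.41
d₂ = d₁ − σ√T = 1.4133 − 0.1342 = 1.2792 → 1.28
e^(−rT) = e^(−0.088·1.25) = 0.8958
N(d₁) = N(1.41) = 0.9207;  N(d₂) = N(1.28) = 0.8997
C = 440·0.9207 − 410·0.8958·0.8997 = 405.1080 − 330.4400 = 74.6680

€74.67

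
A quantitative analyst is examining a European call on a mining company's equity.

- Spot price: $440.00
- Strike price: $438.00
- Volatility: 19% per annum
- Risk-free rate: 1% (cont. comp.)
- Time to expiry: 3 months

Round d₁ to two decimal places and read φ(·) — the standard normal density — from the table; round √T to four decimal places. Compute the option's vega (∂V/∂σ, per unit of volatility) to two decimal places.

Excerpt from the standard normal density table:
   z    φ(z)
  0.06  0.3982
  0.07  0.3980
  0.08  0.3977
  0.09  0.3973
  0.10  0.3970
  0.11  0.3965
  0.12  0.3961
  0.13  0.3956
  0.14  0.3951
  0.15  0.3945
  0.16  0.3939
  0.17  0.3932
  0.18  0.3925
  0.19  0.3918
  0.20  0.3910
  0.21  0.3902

87.14

T = 0.25;  σ√T = 0.0950
ln(S/K) + (r + σ²/2)T = ln(440/438) + (0.01 + 0.19²/2)·0.25 = 0.0046 + 0.0070 = 0.0116
d₁ = 0.0116 / 0.0950 = 0.1218 → 0.12
√T = √0.25 = 0.5000
φ(d₁) = φ(0.12) = 0.3961
vega = S·φ(d₁)·√T = 440·0.3961·0.5000 = 87.1420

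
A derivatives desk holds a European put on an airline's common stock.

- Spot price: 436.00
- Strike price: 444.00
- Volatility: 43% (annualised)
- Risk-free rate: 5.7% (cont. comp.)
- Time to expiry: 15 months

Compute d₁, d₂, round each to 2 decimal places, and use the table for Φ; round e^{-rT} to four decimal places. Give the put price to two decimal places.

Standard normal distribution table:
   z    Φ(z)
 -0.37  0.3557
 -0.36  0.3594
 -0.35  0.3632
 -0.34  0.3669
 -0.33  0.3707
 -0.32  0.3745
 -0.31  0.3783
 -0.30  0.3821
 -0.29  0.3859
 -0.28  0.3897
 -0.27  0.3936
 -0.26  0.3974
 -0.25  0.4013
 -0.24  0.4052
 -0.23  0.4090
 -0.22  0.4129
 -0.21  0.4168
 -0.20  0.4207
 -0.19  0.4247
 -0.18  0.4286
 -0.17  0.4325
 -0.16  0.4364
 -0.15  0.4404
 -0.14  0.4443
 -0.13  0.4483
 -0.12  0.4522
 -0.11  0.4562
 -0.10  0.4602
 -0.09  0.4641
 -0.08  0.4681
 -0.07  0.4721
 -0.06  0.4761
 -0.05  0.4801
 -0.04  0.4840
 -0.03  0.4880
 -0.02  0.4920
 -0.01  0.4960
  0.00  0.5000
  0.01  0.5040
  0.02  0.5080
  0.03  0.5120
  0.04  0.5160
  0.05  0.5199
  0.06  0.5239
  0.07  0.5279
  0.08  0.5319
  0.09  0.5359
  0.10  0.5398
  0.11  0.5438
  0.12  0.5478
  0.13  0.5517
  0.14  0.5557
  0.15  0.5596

T = 1.25;  σ√T = 0.4808
ln(S/K) + (r + σ²/2)T = ln(436/444) + (0.057 + 0.43²/2)·1.25 = -0.0182 + 0.1868 = 0.1686
d₁ = 0.1686 / 0.4808 = 0.3508 ≈ 0.35
d₂ = d₁ − σ√T = 0.3508 − 0.4808 = -0.1300 ≈ -0.13
e^(−rT) = e^(−0.057·1.25) = 0.9312
N(−d₂) = N(0.13) = 0.5517;  N(−d₁) = N(-0.35) = 0.3632
P = 444·0.9312·0.5517 − 436·0.3632 = 228.1019 − 158.3552 = 69.7467

69.75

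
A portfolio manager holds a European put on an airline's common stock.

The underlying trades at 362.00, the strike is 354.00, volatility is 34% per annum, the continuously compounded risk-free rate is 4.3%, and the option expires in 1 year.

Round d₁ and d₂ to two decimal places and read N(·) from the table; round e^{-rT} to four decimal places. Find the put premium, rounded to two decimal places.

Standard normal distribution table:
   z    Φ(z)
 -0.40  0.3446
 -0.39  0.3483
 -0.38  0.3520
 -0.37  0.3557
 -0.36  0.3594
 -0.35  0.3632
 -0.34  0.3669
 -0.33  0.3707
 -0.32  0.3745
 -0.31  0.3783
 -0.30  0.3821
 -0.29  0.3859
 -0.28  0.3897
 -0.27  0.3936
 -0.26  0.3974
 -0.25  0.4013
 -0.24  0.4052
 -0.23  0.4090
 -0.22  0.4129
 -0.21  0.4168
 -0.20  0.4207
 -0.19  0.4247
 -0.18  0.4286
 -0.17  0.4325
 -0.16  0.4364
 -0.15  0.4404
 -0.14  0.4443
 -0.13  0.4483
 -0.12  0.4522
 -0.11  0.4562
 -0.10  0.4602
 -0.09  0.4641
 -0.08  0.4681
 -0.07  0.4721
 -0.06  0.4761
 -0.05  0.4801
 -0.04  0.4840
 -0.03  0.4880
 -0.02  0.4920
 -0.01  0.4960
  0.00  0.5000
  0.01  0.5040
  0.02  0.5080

T = 1;  σ√T = 0.3400
ln(S/K) + (r + σ²/2)T = ln(362/354) + (0.043 + 0.34²/2)·1 = 0.0223 + 0.1008 = 0.1231
d₁ = 0.1231 / 0.3400 = 0.3622 ≈ 0.36
d₂ = d₁ − σ√T = 0.3622 − 0.3400 = 0.0222 ≈ 0.02
e^(−rT) = e^(−0.043·1) = 0.9579
N(−d₂) = N(-0.02) = 0.4920;  N(−d₁) = N(-0.36) = 0.3594
P = 354·0.9579·0.4920 − 362·0.3594 = 166.8355 − 130.1028 = 36.7327

36.73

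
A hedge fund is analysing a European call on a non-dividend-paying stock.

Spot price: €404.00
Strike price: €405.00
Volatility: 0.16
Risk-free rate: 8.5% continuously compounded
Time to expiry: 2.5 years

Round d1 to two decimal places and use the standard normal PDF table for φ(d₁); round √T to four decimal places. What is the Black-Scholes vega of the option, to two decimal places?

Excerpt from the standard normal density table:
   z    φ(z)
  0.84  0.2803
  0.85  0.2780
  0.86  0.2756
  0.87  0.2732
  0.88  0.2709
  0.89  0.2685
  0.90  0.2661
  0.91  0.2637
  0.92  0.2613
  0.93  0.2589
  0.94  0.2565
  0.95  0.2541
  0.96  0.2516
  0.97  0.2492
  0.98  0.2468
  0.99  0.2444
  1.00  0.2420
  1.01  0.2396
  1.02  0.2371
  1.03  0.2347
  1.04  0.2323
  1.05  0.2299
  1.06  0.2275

σ√T = 0.16 × 1.5811 = 0.2530
ln(S/K) + (r + σ²/2)T = ln(404/405) + (0.085 + 0.16²/2)·2.5 = -0.0025 + 0.2445 = 0.2420
d₁ = 0.2420 / 0.2530 = 0.9567 ⇒ 0.96
√T = √2.5 = 1.5811
φ(d₁) = φ(0.96) = 0.2516
vega = S·φ(d₁)·√T = 404·0.2516·1.5811 = 160.7131

160.71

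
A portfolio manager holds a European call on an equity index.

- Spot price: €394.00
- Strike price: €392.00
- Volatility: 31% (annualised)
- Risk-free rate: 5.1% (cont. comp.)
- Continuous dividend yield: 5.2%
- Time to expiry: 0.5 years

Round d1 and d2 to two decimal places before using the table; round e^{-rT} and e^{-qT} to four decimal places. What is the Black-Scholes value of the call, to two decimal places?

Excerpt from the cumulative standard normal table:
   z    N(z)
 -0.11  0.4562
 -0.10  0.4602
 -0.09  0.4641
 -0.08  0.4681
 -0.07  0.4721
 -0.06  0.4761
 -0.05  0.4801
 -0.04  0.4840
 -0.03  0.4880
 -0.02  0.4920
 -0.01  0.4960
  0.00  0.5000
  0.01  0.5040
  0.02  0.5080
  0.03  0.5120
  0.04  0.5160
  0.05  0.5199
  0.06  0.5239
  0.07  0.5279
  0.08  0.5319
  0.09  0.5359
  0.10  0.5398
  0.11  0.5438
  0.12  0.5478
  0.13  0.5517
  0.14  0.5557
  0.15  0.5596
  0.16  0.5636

σ√T = 0.31·√0.5 = 0.2192
d₁ = [ln(394/392) + (0.051 − 0.052 + 0.31²/2)·0.5] / 0.2192 = [0.0051 + 0.0235] / 0.2192 = 0.1305 ⇒ 0.13
d₂ = d₁ − σ√T = 0.1305 − 0.2192 = -0.0887 ⇒ -0.09
exp(−qT) = exp(−0.052·0.5) = 0.9743;  exp(−rT) = exp(−0.051·0.5) = 0.9748
N(d₁) = N(0.13) = 0.5517;  N(d₂) = N(-0.09) = 0.4641
C = 394·0.9743·0.5517 − 392·0.9748·0.4641 = 211.7834 − 177.3426 = 34.4408

€34.44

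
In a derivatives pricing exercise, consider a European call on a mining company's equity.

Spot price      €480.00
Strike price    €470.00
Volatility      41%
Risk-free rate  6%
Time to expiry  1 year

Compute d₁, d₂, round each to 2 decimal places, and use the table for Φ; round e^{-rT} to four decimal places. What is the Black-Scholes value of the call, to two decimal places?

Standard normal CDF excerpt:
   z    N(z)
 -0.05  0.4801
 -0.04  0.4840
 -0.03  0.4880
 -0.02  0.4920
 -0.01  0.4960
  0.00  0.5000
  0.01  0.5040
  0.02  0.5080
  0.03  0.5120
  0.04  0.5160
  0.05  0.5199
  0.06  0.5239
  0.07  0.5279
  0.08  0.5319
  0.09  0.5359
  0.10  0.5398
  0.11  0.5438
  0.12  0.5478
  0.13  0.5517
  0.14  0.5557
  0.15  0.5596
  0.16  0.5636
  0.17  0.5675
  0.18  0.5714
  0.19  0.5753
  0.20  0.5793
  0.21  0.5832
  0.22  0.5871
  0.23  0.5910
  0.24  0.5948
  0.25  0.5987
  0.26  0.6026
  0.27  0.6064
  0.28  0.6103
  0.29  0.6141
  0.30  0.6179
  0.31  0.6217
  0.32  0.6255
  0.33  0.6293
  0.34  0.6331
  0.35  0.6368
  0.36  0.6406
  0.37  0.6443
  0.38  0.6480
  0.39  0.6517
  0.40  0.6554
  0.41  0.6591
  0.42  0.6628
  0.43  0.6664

T = 1;  σ√T = 0.4100
d₁ = [ln(480/470) + (0.06 + 0.41²/2)·1] / 0.4100 = [0.0211 + 0.1440] / 0.4100 = 0.4027 ⇒ 0.40
d₂ = d₁ − σ√T = 0.4027 − 0.4100 = -0.0073 ⇒ -0.01
e^(−rT) = e^(−0.06·1) = 0.9418
N(d₁) = N(0.40) = 0.6554;  N(d₂) = N(-0.01) = 0.4960
C = 480·0.6554 − 470·0.9418·0.4960 = 314.5920 − 219.5524 = 95.0396

€95.04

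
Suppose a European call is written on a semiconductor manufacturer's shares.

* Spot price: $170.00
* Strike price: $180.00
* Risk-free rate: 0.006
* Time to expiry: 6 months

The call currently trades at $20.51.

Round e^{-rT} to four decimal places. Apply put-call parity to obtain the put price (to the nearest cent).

$29.97

e^(−rT) = e^(−0.006·0.5) = 0.9970
Put-call parity: C − P = S − K·e^(−rT) = 170 − 180·0.9970 = 170 − 179.4600 = -9.4600
P = C − (C − P) = 20.51 − (-9.4600) = 29.9700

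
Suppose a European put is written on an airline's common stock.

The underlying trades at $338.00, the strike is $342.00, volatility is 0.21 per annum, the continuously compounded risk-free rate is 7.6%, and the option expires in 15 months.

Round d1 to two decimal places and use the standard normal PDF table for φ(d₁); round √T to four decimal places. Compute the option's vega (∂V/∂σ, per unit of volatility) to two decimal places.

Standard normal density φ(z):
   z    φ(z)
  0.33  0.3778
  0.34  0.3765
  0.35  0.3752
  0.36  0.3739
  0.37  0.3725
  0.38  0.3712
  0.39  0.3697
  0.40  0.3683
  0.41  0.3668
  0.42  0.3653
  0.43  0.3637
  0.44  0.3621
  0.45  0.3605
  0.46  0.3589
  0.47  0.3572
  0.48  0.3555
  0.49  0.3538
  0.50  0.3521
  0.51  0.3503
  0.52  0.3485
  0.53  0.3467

σ√T = 0.21·√1.25 = 0.2348
d₁ = [ln(338/342) + (0.076 + 0.21²/2)·1.25] / 0.2348 = [-0.0118 + 0.1226] / 0.2348 = 0.4719 ⇒ 0.47
√T = √1.25 = 1.1180
φ(d₁) = φ(0.47) = 0.3572
vega = S·φ(d₁)·√T = 338·0.3572·1.1180 = 134.9802

134.98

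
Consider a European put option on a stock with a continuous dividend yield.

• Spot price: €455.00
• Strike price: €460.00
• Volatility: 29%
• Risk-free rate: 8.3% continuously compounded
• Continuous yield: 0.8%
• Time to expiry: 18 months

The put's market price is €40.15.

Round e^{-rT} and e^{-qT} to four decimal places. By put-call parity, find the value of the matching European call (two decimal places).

e^(−qT) = e^(−0.008·1.5) = 0.9881;  e^(−rT) = e^(−0.083·1.5) = 0.8829
Put-call parity: C − P = S·e^(−qT) − K·e^(−rT) = 455·0.9881 − 460·0.8829 = 449.5855 − 406.1340 = 43.4515
C = P + (C − P) = 40.15 + (43.4515) = 83.6015

€83.60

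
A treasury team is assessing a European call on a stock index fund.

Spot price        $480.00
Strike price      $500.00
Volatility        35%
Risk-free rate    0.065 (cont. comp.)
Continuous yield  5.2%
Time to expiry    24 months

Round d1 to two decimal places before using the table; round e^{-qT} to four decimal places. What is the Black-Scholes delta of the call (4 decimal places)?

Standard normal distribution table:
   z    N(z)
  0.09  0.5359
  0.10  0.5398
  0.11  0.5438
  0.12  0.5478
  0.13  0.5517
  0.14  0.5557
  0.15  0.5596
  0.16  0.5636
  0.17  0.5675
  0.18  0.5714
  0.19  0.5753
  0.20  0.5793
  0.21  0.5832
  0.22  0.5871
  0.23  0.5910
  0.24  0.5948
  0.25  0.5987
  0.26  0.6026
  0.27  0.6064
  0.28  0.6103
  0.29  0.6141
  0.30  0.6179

σ√T = 0.35 × 1.4142 = 0.4950
d₁ = [ln(480/500) + (0.065 − 0.052 + ½·0.35²)·2] / (σ√T) = (-0.0408 + 0.1485) / 0.4950 = 0.2175 ≈ 0.22
N(d₁) = N(0.22) = 0.5871
Δ_call = exp(−qT)·N(d₁) = 0.9012·0.5871 = 0.5291

0.5291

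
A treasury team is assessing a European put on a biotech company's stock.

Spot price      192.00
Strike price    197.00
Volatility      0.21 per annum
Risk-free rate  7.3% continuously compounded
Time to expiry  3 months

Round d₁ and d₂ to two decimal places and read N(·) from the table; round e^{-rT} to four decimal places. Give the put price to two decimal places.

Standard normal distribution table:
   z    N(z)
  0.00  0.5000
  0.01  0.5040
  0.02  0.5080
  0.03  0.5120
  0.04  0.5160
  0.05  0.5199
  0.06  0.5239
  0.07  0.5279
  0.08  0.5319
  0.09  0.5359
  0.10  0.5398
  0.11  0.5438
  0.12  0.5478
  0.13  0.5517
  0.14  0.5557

8.43

σ√T = 0.21·√0.25 = 0.1050
d₁ = [ln(192/197) + (0.073 + 0.21²/2)·0.25] / 0.1050 = [-0.0257 + 0.0238] / 0.1050 = -0.0185 → -0.02
d₂ = d₁ − σ√T = -0.0185 − 0.1050 = -0.1235 → -0.12
e^(−rT) = e^(−0.073·0.25) = 0.9819
N(−d₂) = N(0.12) = 0.5478;  N(−d₁) = N(0.02) = 0.5080
P = 197·0.9819·0.5478 − 192·0.5080 = 105.9633 − 97.5360 = 8.4273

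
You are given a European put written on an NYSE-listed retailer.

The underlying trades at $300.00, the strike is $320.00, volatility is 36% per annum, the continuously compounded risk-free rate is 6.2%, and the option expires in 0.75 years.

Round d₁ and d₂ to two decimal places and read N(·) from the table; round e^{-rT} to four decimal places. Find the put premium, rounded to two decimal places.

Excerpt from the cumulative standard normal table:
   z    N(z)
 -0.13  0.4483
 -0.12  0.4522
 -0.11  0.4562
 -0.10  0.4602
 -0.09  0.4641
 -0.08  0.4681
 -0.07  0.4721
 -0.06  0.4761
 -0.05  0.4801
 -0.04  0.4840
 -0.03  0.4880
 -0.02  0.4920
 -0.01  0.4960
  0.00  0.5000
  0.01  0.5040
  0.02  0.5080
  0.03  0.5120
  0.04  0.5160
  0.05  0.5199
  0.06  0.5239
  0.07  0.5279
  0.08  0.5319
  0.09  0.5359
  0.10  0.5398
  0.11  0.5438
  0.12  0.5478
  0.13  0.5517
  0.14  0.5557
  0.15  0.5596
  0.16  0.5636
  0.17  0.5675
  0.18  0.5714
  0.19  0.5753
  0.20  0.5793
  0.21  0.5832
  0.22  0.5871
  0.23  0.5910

T = 0.75;  σ√T = 0.3118
ln(S/K) + (r + σ²/2)T = ln(300/320) + (0.062 + 0.36²/2)·0.75 = -0.0645 + 0.0951 = 0.0306
d₁ = 0.0306 / 0.3118 = 0.0980 which rounds to 0.10
d₂ = d₁ − σ√T = 0.0980 − 0.3118 = -0.2137 which rounds to -0.21
e^(−rT) = e^(−0.062·0.75) = 0.9546
P = 320·0.9546·N(0.21) − 300·N(-0.10) = 320·0.9546·0.5832 − 300·0.4602 = 178.1513 − 138.0600 = 40.0913

$40.09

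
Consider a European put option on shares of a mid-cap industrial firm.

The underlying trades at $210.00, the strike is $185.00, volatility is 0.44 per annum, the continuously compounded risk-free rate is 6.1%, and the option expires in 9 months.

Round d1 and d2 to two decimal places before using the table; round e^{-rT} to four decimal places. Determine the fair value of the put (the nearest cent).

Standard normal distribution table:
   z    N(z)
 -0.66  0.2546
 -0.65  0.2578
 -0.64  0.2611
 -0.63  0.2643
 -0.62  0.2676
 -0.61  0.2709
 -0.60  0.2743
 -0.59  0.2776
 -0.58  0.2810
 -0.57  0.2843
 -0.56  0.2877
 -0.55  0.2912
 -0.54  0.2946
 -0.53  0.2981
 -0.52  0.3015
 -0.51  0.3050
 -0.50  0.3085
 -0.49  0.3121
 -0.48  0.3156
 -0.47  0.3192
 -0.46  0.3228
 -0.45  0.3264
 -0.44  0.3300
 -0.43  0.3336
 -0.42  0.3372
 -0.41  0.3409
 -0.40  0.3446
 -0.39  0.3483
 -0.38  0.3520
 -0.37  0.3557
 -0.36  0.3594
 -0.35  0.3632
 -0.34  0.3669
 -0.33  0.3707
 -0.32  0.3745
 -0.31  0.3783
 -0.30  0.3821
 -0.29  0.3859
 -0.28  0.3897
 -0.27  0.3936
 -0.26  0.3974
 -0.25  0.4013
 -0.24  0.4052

$15.40

T = 0.75;  σ√T = 0.3811
d₁ = [ln(210/185) + (0.061 + 0.44²/2)·0.75] / 0.3811 = [0.1268 + 0.1183] / 0.3811 = 0.6432 → 0.64
d₂ = d₁ − σ√T = 0.6432 − 0.3811 = 0.2622 → 0.26
e^(−rT) = e^(−0.061·0.75) = 0.9553
P = 185·0.9553·N(-0.26) − 210·N(-0.64) = 185·0.9553·0.3974 − 210·0.2611 = 70.2327 − 54.8310 = 15.4017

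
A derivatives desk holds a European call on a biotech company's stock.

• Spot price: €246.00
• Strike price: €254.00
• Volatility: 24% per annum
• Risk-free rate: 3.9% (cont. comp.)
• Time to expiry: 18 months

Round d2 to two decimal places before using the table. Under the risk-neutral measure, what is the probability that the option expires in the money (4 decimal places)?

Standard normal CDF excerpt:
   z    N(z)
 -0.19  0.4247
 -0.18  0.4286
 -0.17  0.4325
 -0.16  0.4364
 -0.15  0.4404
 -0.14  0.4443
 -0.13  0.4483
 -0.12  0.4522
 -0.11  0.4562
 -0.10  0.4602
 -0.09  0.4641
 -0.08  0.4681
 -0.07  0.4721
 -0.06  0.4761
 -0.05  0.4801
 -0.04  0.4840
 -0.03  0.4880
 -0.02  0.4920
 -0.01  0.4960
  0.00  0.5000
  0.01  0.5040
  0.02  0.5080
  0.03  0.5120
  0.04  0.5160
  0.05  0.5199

T = 1.5;  σ√T = 0.2939
d₁ = [ln(246/254) + (0.039 + ½·0.24²)·1.5] / (σ√T) = (-0.0320 + 0.1017) / 0.2939 = 0.2371 → 0.24
d₂ = 0.2371 − 0.2939 = -0.0568 → -0.06
Risk-neutral Pr[S_T > K] = N(d₂) = N(-0.06) = 0.4761

0.4761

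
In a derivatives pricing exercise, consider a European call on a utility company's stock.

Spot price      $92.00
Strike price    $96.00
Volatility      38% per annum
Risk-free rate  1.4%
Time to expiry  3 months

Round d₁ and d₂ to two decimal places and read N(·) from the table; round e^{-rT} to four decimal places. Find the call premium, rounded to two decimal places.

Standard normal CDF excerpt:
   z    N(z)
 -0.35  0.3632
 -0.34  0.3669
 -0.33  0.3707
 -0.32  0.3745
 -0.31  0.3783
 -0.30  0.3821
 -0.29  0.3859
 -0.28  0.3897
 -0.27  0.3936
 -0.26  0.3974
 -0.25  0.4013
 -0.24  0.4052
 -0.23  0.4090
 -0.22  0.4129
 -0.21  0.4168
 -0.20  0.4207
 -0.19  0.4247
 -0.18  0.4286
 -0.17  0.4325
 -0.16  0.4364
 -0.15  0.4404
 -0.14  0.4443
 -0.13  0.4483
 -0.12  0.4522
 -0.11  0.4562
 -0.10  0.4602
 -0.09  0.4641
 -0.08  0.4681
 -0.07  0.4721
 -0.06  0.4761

σ√T = 0.38·√0.25 = 0.1900
d₁ = [ln(92/96) + (0.014 + 0.38²/2)·0.25] / 0.1900 = [-0.0426 + 0.0215] / 0.1900 = -0.1106 ⇒ -0.11
d₂ = d₁ − σ√T = -0.1106 − 0.1900 = -0.3006 ⇒ -0.30
exp(−rT) = exp(−0.014·0.25) = 0.9965
C = 92·N(-0.11) − 96·0.9965·N(-0.30) = 92·0.4562 − 96·0.9965·0.3821 = 41.9704 − 36.5532 = 5.4172

$5.42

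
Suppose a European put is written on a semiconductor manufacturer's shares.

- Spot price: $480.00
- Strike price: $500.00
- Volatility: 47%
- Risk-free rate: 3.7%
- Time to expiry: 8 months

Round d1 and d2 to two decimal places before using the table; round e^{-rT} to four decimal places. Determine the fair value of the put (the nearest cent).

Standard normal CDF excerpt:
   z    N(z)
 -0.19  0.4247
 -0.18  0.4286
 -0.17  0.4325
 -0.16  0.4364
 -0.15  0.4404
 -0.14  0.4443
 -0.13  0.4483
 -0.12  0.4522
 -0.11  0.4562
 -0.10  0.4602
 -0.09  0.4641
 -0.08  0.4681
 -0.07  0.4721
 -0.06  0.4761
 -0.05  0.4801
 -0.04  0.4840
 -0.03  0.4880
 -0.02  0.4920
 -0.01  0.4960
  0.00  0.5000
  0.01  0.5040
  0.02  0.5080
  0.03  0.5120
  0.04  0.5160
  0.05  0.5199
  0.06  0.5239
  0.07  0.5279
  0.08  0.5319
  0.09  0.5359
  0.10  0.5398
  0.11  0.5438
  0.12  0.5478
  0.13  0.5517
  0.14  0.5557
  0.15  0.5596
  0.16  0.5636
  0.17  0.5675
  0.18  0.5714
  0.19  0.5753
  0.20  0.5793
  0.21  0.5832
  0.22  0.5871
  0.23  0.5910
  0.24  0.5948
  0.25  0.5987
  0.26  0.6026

$76.90

σ√T = 0.47 × 0.8165 = 0.3838
d₁ = [ln(480/500) + (0.037 + ½·0.47²)·0.6667] / (σ√T) = (-0.0408 + 0.0983) / 0.3838 = 0.1498 → 0.15
d₂ = 0.1498 − 0.3838 = -0.2340 → -0.23
exp(−rT) = exp(−0.037·0.6667) = 0.9756
P = 500·0.9756·N(0.23) − 480·N(-0.15) = 500·0.9756·0.5910 − 480·0.4404 = 288.2898 − 211.3920 = 76.8978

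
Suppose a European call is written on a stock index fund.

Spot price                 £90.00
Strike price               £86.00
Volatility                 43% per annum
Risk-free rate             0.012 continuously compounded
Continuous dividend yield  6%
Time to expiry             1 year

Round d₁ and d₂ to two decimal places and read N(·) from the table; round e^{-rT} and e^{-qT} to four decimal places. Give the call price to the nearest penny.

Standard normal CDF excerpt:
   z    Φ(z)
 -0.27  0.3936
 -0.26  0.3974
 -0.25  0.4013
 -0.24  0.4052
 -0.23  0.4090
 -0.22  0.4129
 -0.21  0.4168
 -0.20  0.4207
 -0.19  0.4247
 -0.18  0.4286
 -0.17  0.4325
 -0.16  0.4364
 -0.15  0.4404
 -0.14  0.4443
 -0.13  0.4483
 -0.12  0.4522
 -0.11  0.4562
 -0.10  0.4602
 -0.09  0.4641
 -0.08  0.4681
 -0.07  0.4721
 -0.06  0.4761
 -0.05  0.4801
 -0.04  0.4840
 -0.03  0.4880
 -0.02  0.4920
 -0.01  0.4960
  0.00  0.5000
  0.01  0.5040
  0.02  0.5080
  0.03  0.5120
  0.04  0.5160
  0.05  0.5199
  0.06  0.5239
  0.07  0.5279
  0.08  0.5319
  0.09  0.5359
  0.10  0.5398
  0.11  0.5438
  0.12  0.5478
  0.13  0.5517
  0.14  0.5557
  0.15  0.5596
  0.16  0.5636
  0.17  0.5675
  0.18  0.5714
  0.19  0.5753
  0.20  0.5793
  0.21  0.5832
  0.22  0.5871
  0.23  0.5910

T = 1;  σ√T = 0.4300
d₁ = [ln(90/86) + (0.012 − 0.06 + ½·0.43²)·1] / (σ√T) = (0.0455 + 0.0444) / 0.4300 = 0.2091 ≈ 0.21
d₂ = 0.2091 − 0.4300 = -0.2209 ≈ -0.22
e^(−qT) = e^(−0.06·1) = 0.9418;  e^(−rT) = e^(−0.012·1) = 0.9881
N(d₁) = N(0.21) = 0.5832;  N(d₂) = N(-0.22) = 0.4129
C = 90·0.9418·0.5832 − 86·0.9881·0.4129 = 49.4332 − 35.0868 = 14.3464

£14.35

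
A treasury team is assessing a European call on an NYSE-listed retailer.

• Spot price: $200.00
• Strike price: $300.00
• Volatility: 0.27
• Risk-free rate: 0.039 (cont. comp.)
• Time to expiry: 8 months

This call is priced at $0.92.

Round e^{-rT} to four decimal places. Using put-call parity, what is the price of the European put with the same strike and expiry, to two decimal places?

e^(−rT) = e^(−0.039·0.6667) = 0.9743
Put-call parity: C − P = S − K·e^(−rT) = 200 − 300·0.9743 = 200 − 292.2900 = -92.2900
P = C − (C − P) = 0.92 − (-92.2900) = 93.2100

$93.21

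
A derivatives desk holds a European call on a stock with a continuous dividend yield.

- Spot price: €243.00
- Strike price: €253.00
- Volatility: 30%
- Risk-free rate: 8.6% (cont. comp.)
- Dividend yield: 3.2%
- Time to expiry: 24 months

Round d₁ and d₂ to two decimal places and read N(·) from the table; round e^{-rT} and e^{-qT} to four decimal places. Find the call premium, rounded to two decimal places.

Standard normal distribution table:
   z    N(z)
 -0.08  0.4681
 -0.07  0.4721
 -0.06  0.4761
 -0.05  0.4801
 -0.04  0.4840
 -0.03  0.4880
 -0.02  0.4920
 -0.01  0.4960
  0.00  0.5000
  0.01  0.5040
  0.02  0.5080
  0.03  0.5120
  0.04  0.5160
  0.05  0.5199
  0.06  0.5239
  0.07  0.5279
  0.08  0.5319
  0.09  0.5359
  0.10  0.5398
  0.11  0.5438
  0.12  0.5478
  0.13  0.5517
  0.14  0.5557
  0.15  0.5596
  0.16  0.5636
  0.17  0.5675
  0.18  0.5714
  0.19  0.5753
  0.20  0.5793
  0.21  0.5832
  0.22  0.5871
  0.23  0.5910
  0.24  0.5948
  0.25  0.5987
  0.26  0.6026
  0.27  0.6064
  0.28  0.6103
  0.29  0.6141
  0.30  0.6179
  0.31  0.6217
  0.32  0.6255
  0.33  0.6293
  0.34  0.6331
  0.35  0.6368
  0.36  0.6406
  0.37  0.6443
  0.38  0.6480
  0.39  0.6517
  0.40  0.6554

€44.58

σ√T = 0.3·√2 = 0.4243
d₁ = [ln(243/253) + (0.086 − 0.032 + 0.3²/2)·2] / 0.4243 = [-0.0403 + 0.1980] / 0.4243 = 0.3716 ≈ 0.37
d₂ = d₁ − σ√T = 0.3716 − 0.4243 = -0.0526 ≈ -0.05
e^(−qT) = e^(−0.032·2) = 0.9380;  e^(−rT) = e^(−0.086·2) = 0.8420
N(d₁) = N(0.37) = 0.6443;  N(d₂) = N(-0.05) = 0.4801
C = 243·0.9380·0.6443 − 253·0.8420·0.4801 = 146.8579 − 102.2738 = 44.5841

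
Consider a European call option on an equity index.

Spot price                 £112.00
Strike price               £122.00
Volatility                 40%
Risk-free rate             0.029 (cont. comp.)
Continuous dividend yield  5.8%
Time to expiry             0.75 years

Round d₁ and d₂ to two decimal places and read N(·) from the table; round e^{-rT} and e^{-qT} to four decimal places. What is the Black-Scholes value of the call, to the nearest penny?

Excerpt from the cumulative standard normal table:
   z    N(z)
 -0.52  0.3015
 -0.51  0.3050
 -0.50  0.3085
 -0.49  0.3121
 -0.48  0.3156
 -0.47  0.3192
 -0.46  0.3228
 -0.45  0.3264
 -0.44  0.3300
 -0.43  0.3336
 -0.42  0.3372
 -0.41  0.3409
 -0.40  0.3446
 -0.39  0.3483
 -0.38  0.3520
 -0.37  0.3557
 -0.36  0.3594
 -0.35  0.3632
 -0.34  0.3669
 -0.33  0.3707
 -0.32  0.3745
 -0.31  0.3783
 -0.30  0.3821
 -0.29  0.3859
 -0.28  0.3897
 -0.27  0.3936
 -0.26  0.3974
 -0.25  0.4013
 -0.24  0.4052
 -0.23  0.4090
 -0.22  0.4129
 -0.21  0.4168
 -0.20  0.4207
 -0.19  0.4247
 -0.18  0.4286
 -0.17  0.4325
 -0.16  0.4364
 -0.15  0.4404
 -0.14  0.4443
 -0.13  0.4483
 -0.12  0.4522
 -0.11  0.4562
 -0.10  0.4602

T = 0.75;  σ√T = 0.3464
d₁ = [ln(112/122) + (0.029 − 0.058 + ½·0.4²)·0.75] / (σ√T) = (-0.0855 + 0.0383) / 0.3464 = -0.1365 ≈ -0.14
d₂ = -0.1365 − 0.3464 = -0.4829 ≈ -0.48
exp(−qT) = exp(−0.058·0.75) = 0.9574;  exp(−rT) = exp(−0.029·0.75) = 0.9785
N(d₁) = N(-0.14) = 0.4443;  N(d₂) = N(-0.48) = 0.3156
C = 112·0.9574·0.4443 − 122·0.9785·0.3156 = 47.6418 − 37.6754 = 9.9664

£9.97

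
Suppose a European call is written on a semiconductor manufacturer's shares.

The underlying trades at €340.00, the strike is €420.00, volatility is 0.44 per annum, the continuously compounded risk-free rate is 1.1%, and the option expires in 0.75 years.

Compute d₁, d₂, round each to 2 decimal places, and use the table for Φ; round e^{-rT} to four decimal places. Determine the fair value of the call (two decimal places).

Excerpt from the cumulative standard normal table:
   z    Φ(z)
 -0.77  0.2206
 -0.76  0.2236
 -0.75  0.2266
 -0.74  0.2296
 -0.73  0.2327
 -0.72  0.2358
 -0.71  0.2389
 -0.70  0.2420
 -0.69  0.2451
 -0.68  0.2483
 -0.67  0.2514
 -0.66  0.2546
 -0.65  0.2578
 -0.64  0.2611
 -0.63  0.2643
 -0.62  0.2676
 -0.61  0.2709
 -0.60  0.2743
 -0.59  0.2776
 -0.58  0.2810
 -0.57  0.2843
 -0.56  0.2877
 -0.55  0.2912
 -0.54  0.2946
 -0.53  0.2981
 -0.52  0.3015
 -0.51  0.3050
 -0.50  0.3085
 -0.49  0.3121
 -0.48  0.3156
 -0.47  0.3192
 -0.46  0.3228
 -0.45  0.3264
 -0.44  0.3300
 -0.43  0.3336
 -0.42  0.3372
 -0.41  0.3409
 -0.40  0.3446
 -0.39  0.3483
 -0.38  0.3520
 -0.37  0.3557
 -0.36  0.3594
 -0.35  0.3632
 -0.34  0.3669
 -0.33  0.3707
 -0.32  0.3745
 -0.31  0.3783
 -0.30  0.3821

σ√T = 0.44 × 0.8660 = 0.3811
d₁ = [ln(340/420) + (0.011 + 0.44²/2)·0.75] / 0.3811 = [-0.2113 + 0.0808] / 0.3811 = -0.3424 → -0.34
d₂ = d₁ − σ√T = -0.3424 − 0.3811 = -0.7234 → -0.72
exp(−rT) = exp(−0.011·0.75) = 0.9918
N(d₁) = N(-0.34) = 0.3669;  N(d₂) = N(-0.72) = 0.2358
C = 340·0.3669 − 420·0.9918·0.2358 = 124.7460 − 98.2239 = 26.5221

€26.52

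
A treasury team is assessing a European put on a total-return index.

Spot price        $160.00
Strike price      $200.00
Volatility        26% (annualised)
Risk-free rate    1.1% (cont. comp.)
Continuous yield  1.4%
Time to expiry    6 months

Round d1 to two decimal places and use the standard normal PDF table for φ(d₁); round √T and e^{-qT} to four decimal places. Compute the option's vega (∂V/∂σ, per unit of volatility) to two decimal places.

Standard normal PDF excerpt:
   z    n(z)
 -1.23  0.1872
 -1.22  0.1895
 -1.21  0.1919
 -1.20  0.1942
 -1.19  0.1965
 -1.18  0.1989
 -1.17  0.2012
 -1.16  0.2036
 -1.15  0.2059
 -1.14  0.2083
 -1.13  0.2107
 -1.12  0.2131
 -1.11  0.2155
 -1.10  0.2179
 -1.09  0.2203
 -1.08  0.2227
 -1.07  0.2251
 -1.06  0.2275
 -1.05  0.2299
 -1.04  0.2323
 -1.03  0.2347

23.67

σ√T = 0.26 × 0.7071 = 0.1838
d₁ = [ln(160/200) + (0.011 − 0.014 + 0.26²/2)·0.5] / 0.1838 = [-0.2231 + 0.0154] / 0.1838 = -1.1300 ≈ -1.13
√T = √0.5 = 0.7071
φ(d₁) = φ(-1.13) = 0.2107
e^(−qT) = e^(−0.014·0.5) = 0.9930
vega = S·e^(−qT)·φ(d₁)·√T = 160·0.9930·0.2107·0.7071 = 23.6709
(The call has the same vega.)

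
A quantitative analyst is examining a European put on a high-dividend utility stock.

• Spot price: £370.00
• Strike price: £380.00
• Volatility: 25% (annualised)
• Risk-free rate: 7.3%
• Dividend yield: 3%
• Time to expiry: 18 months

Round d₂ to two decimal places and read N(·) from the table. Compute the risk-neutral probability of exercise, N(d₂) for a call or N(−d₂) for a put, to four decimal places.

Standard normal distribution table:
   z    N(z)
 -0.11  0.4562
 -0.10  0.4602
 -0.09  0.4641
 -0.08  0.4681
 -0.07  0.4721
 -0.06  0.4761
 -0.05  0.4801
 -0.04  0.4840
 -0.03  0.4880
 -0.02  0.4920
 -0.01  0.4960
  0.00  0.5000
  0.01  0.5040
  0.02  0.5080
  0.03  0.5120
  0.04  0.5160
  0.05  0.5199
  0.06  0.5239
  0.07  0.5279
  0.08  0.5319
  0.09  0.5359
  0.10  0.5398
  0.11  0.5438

0.5120

σ√T = 0.25 × 1.2247 = 0.3062
d₁ = [ln(370/380) + (0.073 − 0.03 + ½·0.25²)·1.5] / (σ√T) = (-0.0267 + 0.1114) / 0.3062 = 0.2767 ⇒ 0.28
d₂ = 0.2767 − 0.3062 = -0.0295 ⇒ -0.03
Risk-neutral Pr[S_T < K] = N(−d₂) = N(0.03) = 0.5120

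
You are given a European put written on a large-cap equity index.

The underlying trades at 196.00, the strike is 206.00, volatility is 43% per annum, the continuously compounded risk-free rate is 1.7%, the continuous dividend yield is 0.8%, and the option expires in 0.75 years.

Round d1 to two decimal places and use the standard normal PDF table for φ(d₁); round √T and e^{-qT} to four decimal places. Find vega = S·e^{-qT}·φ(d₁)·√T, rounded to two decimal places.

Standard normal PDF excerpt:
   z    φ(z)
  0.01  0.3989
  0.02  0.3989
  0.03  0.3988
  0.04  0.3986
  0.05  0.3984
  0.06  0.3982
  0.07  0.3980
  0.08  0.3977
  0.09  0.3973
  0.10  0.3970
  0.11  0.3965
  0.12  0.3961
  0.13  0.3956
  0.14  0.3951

67.15

σ√T = 0.43·√0.75 = 0.3724
d₁ = [ln(196/206) + (0.017 − 0.008 + 0.43²/2)·0.75] / 0.3724 = [-0.0498 + 0.0761] / 0.3724 = 0.0707 which rounds to 0.07
√T = √0.75 = 0.8660
φ(d₁) = φ(0.07) = 0.3980
exp(−qT) = exp(−0.008·0.75) = 0.9940
vega = S·exp(−qT)·φ(d₁)·√T = 196·0.9940·0.3980·0.8660 = 67.1496
(Vega is the same for a European call and put with the same parameters.)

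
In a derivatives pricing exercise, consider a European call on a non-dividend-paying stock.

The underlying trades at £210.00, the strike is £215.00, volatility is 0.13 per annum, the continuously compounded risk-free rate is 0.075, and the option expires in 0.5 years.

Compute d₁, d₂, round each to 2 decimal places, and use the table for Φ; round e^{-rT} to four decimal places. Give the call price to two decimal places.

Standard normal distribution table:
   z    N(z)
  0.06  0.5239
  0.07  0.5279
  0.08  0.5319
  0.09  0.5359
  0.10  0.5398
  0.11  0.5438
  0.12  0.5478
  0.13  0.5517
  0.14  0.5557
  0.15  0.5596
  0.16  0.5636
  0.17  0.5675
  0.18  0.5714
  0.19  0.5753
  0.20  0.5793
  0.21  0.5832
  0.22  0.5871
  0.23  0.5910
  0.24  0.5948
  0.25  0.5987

£9.04

T = 0.5;  σ√T = 0.0919
d₁ = [ln(210/215) + (0.075 + 0.13²/2)·0.5] / 0.0919 = [-0.0235 + 0.0417] / 0.0919 = 0.1979 which rounds to 0.20
d₂ = d₁ − σ√T = 0.1979 − 0.0919 = 0.1060 which rounds to 0.11
e^(−rT) = e^(−0.075·0.5) = 0.9632
N(d₁) = N(0.20) = 0.5793;  N(d₂) = N(0.11) = 0.5438
C = 210·0.5793 − 215·0.9632·0.5438 = 121.6530 − 112.6145 = 9.0385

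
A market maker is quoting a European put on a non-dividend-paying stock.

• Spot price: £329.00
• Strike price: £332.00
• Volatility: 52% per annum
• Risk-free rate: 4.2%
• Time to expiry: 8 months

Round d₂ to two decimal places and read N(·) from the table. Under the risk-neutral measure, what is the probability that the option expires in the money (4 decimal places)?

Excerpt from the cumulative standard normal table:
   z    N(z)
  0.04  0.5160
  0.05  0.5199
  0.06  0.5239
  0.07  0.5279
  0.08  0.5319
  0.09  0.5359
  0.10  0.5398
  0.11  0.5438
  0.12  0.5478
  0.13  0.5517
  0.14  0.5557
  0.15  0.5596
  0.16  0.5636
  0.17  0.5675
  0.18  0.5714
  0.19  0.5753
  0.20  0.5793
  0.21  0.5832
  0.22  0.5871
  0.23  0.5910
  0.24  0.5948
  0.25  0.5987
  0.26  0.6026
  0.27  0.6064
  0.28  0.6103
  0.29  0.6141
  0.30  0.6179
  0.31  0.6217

0.5675

T = 0.6667;  σ√T = 0.4246
d₁ = [ln(329/332) + (0.042 + ½·0.52²)·0.6667] / (σ√T) = (-0.0091 + 0.1181) / 0.4246 = 0.2569 ≈ 0.26
d₂ = 0.2569 − 0.4246 = -0.1677 ≈ -0.17
Pr(exercise) under Q = N(−d₂) = N(0.17) = 0.5675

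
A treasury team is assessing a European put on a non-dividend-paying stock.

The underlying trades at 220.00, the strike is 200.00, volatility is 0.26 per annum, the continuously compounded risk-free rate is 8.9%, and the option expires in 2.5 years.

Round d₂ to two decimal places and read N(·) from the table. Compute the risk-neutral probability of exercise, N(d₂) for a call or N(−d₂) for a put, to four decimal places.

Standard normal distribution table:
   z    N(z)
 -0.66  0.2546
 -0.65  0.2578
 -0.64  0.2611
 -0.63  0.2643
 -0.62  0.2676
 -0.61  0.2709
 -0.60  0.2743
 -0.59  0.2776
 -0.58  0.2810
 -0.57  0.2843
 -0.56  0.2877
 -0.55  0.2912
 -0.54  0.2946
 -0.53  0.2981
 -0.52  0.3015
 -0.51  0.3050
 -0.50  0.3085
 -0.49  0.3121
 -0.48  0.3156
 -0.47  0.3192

0.2843

σ√T = 0.26 × 1.5811 = 0.4111
d₁ = [ln(220/200) + (0.089 + 0.26²/2)·2.5] / 0.4111 = [0.0953 + 0.3070] / 0.4111 = 0.9786 → 0.98
d₂ = d₁ − σ√T = 0.9786 − 0.4111 = 0.5675 → 0.57
Pr(exercise) under Q = N(−d₂) = N(-0.57) = 0.2843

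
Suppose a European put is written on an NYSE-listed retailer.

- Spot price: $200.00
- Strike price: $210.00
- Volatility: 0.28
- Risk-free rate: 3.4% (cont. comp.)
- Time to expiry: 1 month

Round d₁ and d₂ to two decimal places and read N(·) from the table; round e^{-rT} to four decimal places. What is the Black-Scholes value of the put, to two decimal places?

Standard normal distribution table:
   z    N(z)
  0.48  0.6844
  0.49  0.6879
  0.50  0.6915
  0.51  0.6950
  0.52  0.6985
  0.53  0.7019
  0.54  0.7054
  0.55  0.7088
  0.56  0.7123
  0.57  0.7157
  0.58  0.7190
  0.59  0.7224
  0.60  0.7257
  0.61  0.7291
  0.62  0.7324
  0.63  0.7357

σ√T = 0.28 × 0.2887 = 0.0808
d₁ = [ln(200/210) + (0.034 + ½·0.28²)·0.08333] / (σ√T) = (-0.0488 + 0.0061) / 0.0808 = -0.5282 ≈ -0.53
d₂ = -0.5282 − 0.0808 = -0.6090 ≈ -0.61
e^(−rT) = e^(−0.034·0.08333) = 0.9972
N(−d₂) = N(0.61) = 0.7291;  N(−d₁) = N(0.53) = 0.7019
P = 210·0.9972·0.7291 − 200·0.7019 = 152.6823 − 140.3800 = 12.3023

$12.30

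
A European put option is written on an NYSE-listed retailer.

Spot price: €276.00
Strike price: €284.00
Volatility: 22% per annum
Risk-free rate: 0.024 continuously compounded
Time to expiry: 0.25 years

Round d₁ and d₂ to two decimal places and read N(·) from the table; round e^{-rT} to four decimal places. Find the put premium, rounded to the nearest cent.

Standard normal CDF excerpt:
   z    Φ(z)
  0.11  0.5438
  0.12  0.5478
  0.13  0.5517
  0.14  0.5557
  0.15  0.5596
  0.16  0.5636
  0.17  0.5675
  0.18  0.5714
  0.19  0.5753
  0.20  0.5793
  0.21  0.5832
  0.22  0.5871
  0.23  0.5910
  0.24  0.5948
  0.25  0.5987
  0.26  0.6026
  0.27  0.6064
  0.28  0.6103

σ√T = 0.22 × 0.5000 = 0.1100
d₁ = [ln(276/284) + (0.024 + 0.22²/2)·0.25] / 0.1100 = [-0.0286 + 0.0120] / 0.1100 = -0.1502 ⇒ -0.15
d₂ = d₁ − σ√T = -0.1502 − 0.1100 = -0.2602 ⇒ -0.26
exp(−rT) = exp(−0.024·0.25) = 0.9940
P = 284·0.9940·N(0.26) − 276·N(0.15) = 284·0.9940·0.6026 − 276·0.5596 = 170.1116 − 154.4496 = 15.6620

€15.66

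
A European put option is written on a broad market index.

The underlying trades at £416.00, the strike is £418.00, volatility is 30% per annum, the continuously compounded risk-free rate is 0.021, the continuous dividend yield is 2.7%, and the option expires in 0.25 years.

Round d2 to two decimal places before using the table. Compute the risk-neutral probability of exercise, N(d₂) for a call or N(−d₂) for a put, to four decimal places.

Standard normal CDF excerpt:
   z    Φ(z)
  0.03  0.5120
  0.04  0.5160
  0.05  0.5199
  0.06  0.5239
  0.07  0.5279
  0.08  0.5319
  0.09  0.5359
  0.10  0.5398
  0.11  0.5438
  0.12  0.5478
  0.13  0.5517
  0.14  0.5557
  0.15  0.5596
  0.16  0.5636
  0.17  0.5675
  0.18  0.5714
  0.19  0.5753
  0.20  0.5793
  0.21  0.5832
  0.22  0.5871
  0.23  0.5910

0.5478

σ√T = 0.3 × 0.5000 = 0.1500
d₁ = [ln(416/418) + (0.021 − 0.027 + 0.3²/2)·0.25] / 0.1500 = [-0.0048 + 0.0097] / 0.1500 = 0.0330 which rounds to 0.03
d₂ = d₁ − σ√T = 0.0330 − 0.1500 = -0.1170 which rounds to -0.12
Pr(exercise) under Q = N(−d₂) = N(0.12) = 0.5478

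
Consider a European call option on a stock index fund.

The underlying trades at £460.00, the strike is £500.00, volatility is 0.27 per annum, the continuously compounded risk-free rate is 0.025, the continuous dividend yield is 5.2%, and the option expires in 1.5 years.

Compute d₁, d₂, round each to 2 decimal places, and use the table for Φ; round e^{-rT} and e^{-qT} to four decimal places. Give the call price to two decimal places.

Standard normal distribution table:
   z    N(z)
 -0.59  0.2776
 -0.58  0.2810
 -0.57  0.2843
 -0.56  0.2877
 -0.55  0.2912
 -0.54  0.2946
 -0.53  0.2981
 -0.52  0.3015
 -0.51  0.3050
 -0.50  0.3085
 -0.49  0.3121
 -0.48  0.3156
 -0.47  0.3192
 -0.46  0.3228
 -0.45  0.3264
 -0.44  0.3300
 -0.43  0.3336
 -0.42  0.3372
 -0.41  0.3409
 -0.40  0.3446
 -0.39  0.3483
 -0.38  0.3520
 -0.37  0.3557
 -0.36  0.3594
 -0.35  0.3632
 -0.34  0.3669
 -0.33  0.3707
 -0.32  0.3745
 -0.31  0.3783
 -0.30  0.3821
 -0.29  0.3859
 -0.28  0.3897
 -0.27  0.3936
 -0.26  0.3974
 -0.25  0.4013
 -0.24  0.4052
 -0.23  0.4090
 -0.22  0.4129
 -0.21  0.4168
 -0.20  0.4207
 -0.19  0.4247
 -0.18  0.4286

£35.47

σ√T = 0.27 × 1.2247 = 0.3307
d₁ = [ln(460/500) + (0.025 − 0.052 + 0.27²/2)·1.5] / 0.3307 = [-0.0834 + 0.0142] / 0.3307 = -0.2093 ≈ -0.21
d₂ = d₁ − σ√T = -0.2093 − 0.3307 = -0.5400 ≈ -0.54
exp(−qT) = exp(−0.052·1.5) = 0.9250;  exp(−rT) = exp(−0.025·1.5) = 0.9632
C = 460·0.9250·N(-0.21) − 500·0.9632·N(-0.54) = 460·0.9250·0.4168 − 500·0.9632·0.2946 = 177.3484 − 141.8794 = 35.4690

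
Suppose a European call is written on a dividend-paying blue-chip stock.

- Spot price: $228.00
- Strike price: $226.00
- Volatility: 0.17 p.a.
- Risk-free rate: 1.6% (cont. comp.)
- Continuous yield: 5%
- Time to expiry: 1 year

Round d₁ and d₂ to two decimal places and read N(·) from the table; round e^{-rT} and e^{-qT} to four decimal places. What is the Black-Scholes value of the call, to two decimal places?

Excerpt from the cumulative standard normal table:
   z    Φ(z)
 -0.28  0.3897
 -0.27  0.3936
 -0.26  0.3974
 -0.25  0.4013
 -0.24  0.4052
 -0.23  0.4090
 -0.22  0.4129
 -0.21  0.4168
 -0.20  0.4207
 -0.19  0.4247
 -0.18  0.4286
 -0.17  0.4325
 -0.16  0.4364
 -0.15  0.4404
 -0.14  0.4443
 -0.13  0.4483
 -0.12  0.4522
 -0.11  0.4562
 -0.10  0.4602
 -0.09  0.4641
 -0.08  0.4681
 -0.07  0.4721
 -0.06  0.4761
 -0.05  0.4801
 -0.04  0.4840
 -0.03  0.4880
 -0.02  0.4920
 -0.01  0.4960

T = 1;  σ√T = 0.1700
d₁ = [ln(228/226) + (0.016 − 0.05 + ½·0.17²)·1] / (σ√T) = (0.0088 − 0.0195) / 0.1700 = -0.0632 → -0.06
d₂ = -0.0632 − 0.1700 = -0.2332 → -0.23
exp(−qT) = exp(−0.05·1) = 0.9512;  exp(−rT) = exp(−0.016·1) = 0.9841
N(d₁) = N(-0.06) = 0.4761;  N(d₂) = N(-0.23) = 0.4090
C = 228·0.9512·0.4761 − 226·0.9841·0.4090 = 103.2535 − 90.9643 = 12.2892

$12.29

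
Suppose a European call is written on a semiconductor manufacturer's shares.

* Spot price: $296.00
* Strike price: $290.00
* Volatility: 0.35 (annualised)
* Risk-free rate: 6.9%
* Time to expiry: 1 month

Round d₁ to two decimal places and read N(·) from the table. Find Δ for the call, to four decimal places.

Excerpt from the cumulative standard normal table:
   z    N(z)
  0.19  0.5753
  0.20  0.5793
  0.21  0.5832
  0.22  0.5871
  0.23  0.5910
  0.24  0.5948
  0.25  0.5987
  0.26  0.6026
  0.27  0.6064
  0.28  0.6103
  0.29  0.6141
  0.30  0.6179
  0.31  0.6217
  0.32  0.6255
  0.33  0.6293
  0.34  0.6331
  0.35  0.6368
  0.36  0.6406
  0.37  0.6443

0.6217

σ√T = 0.35·√0.08333 = 0.1010
d₁ = [ln(296/290) + (0.069 + 0.35²/2)·0.08333] / 0.1010 = [0.0205 + 0.0109] / 0.1010 = 0.3101 ≈ 0.31
N(d₁) = N(0.31) = 0.6217
Δ_call = N(d₁) = 0.6217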